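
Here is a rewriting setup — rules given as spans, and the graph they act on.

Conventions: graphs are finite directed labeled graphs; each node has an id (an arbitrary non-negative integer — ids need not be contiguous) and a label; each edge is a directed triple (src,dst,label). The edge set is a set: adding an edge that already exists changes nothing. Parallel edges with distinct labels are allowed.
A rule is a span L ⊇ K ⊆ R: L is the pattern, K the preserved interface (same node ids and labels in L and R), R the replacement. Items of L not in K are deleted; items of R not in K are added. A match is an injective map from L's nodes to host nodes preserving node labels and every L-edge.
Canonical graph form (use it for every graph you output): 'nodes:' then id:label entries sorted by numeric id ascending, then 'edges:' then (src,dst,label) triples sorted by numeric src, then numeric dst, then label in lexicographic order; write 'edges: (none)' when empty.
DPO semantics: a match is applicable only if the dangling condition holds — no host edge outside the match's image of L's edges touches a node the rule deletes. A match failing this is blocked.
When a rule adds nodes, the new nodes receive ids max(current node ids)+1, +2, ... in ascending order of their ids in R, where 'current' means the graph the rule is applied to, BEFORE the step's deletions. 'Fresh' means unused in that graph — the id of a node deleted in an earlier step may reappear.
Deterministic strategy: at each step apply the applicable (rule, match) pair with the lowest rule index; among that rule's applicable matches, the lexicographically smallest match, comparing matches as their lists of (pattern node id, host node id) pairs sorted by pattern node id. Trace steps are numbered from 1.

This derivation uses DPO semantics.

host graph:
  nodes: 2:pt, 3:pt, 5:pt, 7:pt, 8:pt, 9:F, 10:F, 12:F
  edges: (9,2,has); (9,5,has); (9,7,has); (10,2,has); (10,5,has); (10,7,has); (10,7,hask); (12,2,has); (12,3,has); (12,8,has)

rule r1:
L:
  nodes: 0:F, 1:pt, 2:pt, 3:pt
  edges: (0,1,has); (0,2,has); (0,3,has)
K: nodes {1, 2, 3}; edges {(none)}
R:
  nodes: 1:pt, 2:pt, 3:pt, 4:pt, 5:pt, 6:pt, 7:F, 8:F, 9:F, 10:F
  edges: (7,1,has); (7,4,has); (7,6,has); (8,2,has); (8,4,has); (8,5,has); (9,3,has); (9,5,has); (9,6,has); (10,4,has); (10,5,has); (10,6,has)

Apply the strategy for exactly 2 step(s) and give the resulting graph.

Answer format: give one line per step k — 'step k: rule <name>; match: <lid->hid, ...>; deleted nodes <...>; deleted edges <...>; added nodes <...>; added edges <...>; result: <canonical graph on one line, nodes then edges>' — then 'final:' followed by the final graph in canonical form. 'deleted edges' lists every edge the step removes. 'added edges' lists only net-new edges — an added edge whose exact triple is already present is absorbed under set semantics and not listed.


step 1: rule r1; match: 0->9, 1->2, 2->5, 3->7; deleted nodes 9; deleted edges (9,2,has); (9,5,has); (9,7,has); added nodes 13, 14, 15, 16, 17, 18, 19; added edges (16,2,has); (16,13,has); (16,15,has); (17,5,has); (17,13,has); (17,14,has); (18,7,has); (18,14,has); (18,15,has); (19,13,has); (19,14,has); (19,15,has); result: nodes: 2:pt, 3:pt, 5:pt, 7:pt, 8:pt, 10:F, 12:F, 13:pt, 14:pt, 15:pt, 16:F, 17:F, 18:F, 19:F edges: (10,2,has); (10,5,has); (10,7,has); (10,7,hask); (12,2,has); (12,3,has); (12,8,has); (16,2,has); (16,13,has); (16,15,has); (17,5,has); (17,13,has); (17,14,has); (18,7,has); (18,14,has); (18,15,has); (19,13,has); (19,14,has); (19,15,has)
step 2: rule r1; match: 0->12, 1->2, 2->3, 3->8; deleted nodes 12; deleted edges (12,2,has); (12,3,has); (12,8,has); added nodes 20, 21, 22, 23, 24, 25, 26; added edges (23,2,has); (23,20,has); (23,22,has); (24,3,has); (24,20,has); (24,21,has); (25,8,has); (25,21,has); (25,22,has); (26,20,has); (26,21,has); (26,22,has); result: nodes: 2:pt, 3:pt, 5:pt, 7:pt, 8:pt, 10:F, 13:pt, 14:pt, 15:pt, 16:F, 17:F, 18:F, 19:F, 20:pt, 21:pt, 22:pt, 23:F, 24:F, 25:F, 26:F edges: (10,2,has); (10,5,has); (10,7,has); (10,7,hask); (16,2,has); (16,13,has); (16,15,has); (17,5,has); (17,13,has); (17,14,has); (18,7,has); (18,14,has); (18,15,has); (19,13,has); (19,14,has); (19,15,has); (23,2,has); (23,20,has); (23,22,has); (24,3,has); (24,20,has); (24,21,has); (25,8,has); (25,21,has); (25,22,has); (26,20,has); (26,21,has); (26,22,has)
final:
nodes: 2:pt, 3:pt, 5:pt, 7:pt, 8:pt, 10:F, 13:pt, 14:pt, 15:pt, 16:F, 17:F, 18:F, 19:F, 20:pt, 21:pt, 22:pt, 23:F, 24:F, 25:F, 26:F
edges: (10,2,has); (10,5,has); (10,7,has); (10,7,hask); (16,2,has); (16,13,has); (16,15,has); (17,5,has); (17,13,has); (17,14,has); (18,7,has); (18,14,has); (18,15,has); (19,13,has); (19,14,has); (19,15,has); (23,2,has); (23,20,has); (23,22,has); (24,3,has); (24,20,has); (24,21,has); (25,8,has); (25,21,has); (25,22,has); (26,20,has); (26,21,has); (26,22,has)


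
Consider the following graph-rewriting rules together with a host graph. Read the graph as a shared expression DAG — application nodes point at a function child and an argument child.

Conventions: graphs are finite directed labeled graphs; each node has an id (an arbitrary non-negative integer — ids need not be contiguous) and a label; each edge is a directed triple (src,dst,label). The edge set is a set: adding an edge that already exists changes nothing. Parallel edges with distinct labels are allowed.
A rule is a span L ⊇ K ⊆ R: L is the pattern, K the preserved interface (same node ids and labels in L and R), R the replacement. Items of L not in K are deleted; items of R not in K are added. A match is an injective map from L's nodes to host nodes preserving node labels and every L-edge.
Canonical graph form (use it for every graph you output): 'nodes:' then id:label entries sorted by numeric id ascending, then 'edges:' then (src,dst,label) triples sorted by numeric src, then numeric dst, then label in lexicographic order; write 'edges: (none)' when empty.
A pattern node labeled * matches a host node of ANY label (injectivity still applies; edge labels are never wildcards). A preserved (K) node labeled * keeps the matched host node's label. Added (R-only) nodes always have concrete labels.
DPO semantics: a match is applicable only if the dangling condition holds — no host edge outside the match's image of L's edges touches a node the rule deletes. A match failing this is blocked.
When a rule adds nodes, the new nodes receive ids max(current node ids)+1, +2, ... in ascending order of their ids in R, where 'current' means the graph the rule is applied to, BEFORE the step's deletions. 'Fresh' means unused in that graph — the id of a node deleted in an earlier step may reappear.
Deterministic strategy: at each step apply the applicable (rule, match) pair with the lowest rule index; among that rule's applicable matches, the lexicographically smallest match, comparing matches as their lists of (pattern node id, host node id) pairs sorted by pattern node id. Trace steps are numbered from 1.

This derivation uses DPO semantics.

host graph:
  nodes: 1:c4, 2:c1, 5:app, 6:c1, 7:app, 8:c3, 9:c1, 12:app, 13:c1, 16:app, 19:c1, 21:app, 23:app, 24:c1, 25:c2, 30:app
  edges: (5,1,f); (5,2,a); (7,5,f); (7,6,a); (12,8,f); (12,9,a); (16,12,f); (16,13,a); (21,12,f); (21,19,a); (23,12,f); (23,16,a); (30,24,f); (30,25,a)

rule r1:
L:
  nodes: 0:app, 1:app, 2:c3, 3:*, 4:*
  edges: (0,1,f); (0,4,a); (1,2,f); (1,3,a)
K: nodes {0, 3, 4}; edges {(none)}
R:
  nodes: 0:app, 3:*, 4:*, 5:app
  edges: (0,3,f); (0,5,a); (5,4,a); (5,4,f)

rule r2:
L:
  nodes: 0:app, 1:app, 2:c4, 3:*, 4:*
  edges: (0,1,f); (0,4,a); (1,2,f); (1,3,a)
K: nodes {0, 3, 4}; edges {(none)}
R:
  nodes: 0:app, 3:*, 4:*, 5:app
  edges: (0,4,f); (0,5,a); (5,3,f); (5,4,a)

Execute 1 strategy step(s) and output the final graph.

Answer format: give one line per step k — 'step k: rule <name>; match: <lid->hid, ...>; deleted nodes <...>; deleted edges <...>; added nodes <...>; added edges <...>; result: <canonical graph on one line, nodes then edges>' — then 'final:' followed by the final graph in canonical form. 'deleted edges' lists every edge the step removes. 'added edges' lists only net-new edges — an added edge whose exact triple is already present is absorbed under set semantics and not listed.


step 1: rule r2; match: 0->7, 1->5, 2->1, 3->2, 4->6; deleted nodes 1, 5; deleted edges (5,1,f); (5,2,a); (7,5,f); (7,6,a); added nodes 31; added edges (7,6,f); (7,31,a); (31,2,f); (31,6,a); result: nodes: 2:c1, 6:c1, 7:app, 8:c3, 9:c1, 12:app, 13:c1, 16:app, 19:c1, 21:app, 23:app, 24:c1, 25:c2, 30:app, 31:app edges: (7,6,f); (7,31,a); (12,8,f); (12,9,a); (16,12,f); (16,13,a); (21,12,f); (21,19,a); (23,12,f); (23,16,a); (30,24,f); (30,25,a); (31,2,f); (31,6,a)
final:
nodes: 2:c1, 6:c1, 7:app, 8:c3, 9:c1, 12:app, 13:c1, 16:app, 19:c1, 21:app, 23:app, 24:c1, 25:c2, 30:app, 31:app
edges: (7,6,f); (7,31,a); (12,8,f); (12,9,a); (16,12,f); (16,13,a); (21,12,f); (21,19,a); (23,12,f); (23,16,a); (30,24,f); (30,25,a); (31,2,f); (31,6,a)


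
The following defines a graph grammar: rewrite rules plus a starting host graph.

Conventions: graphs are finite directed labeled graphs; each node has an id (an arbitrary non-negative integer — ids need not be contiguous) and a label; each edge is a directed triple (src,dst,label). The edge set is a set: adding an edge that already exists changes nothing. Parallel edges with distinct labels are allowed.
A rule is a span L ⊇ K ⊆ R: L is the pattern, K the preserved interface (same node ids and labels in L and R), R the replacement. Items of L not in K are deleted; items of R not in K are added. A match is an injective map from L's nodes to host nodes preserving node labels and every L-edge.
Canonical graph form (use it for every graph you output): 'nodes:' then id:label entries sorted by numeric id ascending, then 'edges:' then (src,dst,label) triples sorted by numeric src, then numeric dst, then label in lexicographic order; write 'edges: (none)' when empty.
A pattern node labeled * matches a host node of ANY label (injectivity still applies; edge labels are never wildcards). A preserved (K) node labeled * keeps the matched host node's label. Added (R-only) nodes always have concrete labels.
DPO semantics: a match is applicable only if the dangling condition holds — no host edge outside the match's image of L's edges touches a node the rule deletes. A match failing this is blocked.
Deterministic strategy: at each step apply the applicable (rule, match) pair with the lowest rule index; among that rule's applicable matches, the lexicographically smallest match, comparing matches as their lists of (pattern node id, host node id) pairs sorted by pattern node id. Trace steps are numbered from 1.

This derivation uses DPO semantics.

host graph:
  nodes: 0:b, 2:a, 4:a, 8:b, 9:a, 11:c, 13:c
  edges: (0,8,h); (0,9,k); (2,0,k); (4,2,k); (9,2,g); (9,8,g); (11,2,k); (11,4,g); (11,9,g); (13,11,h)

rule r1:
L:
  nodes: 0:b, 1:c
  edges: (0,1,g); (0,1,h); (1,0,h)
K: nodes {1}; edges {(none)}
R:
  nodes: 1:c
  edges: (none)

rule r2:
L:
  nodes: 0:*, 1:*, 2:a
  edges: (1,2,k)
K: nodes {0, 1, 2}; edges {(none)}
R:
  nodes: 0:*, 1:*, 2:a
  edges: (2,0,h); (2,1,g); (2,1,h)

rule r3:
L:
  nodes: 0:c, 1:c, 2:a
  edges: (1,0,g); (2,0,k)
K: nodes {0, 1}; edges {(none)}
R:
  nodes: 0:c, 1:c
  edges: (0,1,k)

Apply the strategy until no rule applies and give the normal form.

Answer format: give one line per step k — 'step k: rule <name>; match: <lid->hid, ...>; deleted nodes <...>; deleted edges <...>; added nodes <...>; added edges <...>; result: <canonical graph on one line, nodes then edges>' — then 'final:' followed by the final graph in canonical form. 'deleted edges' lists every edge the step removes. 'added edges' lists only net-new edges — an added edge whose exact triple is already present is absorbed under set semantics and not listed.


step 1: rule r2; match: 0->0, 1->4, 2->2; deleted nodes (none); deleted edges (4,2,k); added nodes (none); added edges (2,0,h); (2,4,g); (2,4,h); result: nodes: 0:b, 2:a, 4:a, 8:b, 9:a, 11:c, 13:c edges: (0,8,h); (0,9,k); (2,0,h); (2,0,k); (2,4,g); (2,4,h); (9,2,g); (9,8,g); (11,2,k); (11,4,g); (11,9,g); (13,11,h)
step 2: rule r2; match: 0->0, 1->11, 2->2; deleted nodes (none); deleted edges (11,2,k); added nodes (none); added edges (2,11,g); (2,11,h); result: nodes: 0:b, 2:a, 4:a, 8:b, 9:a, 11:c, 13:c edges: (0,8,h); (0,9,k); (2,0,h); (2,0,k); (2,4,g); (2,4,h); (2,11,g); (2,11,h); (9,2,g); (9,8,g); (11,4,g); (11,9,g); (13,11,h)
step 3: rule r2; match: 0->2, 1->0, 2->9; deleted nodes (none); deleted edges (0,9,k); added nodes (none); added edges (9,0,g); (9,0,h); (9,2,h); result: nodes: 0:b, 2:a, 4:a, 8:b, 9:a, 11:c, 13:c edges: (0,8,h); (2,0,h); (2,0,k); (2,4,g); (2,4,h); (2,11,g); (2,11,h); (9,0,g); (9,0,h); (9,2,g); (9,2,h); (9,8,g); (11,4,g); (11,9,g); (13,11,h)
final:
nodes: 0:b, 2:a, 4:a, 8:b, 9:a, 11:c, 13:c
edges: (0,8,h); (2,0,h); (2,0,k); (2,4,g); (2,4,h); (2,11,g); (2,11,h); (9,0,g); (9,0,h); (9,2,g); (9,2,h); (9,8,g); (11,4,g); (11,9,g); (13,11,h)


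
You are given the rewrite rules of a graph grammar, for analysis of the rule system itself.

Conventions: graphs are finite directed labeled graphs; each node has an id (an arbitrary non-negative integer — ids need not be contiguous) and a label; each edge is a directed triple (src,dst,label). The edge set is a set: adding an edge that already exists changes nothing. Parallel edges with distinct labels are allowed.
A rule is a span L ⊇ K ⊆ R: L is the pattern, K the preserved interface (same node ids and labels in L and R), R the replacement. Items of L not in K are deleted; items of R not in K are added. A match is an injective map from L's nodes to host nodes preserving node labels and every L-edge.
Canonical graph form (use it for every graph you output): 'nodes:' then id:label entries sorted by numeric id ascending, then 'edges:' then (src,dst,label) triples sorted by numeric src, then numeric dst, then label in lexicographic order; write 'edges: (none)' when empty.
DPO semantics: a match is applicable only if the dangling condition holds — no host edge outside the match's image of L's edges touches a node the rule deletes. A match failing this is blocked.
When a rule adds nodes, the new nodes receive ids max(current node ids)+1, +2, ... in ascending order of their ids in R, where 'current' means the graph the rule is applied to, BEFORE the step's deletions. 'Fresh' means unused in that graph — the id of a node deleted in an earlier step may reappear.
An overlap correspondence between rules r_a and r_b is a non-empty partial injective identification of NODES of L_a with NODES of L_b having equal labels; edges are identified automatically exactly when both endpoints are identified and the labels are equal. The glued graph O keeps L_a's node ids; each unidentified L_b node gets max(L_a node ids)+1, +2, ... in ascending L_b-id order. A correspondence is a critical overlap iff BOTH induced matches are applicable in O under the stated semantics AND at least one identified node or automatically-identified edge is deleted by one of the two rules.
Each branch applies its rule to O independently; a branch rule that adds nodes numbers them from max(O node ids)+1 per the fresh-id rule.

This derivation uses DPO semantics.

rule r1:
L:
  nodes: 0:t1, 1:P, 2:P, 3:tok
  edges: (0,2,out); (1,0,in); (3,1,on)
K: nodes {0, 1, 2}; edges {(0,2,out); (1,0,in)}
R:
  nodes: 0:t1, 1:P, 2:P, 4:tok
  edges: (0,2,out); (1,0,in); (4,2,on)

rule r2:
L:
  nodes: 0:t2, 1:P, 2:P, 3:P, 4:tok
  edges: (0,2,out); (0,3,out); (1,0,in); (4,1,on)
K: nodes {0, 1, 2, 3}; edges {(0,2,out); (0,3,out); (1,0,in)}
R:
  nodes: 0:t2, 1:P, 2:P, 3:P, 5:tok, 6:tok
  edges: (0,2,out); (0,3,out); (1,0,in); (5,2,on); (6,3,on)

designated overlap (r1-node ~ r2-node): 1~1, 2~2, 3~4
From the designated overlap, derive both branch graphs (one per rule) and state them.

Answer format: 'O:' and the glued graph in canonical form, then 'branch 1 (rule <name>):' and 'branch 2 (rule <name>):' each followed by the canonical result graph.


O:
nodes: 0:t1, 1:P, 2:P, 3:tok, 4:t2, 5:P
edges: (0,2,out); (1,0,in); (1,4,in); (3,1,on); (4,2,out); (4,5,out)
branch 1 (rule r1):
nodes: 0:t1, 1:P, 2:P, 4:t2, 5:P, 6:tok
edges: (0,2,out); (1,0,in); (1,4,in); (4,2,out); (4,5,out); (6,2,on)
branch 2 (rule r2):
nodes: 0:t1, 1:P, 2:P, 4:t2, 5:P, 6:tok, 7:tok
edges: (0,2,out); (1,0,in); (1,4,in); (4,2,out); (4,5,out); (6,2,on); (7,5,on)


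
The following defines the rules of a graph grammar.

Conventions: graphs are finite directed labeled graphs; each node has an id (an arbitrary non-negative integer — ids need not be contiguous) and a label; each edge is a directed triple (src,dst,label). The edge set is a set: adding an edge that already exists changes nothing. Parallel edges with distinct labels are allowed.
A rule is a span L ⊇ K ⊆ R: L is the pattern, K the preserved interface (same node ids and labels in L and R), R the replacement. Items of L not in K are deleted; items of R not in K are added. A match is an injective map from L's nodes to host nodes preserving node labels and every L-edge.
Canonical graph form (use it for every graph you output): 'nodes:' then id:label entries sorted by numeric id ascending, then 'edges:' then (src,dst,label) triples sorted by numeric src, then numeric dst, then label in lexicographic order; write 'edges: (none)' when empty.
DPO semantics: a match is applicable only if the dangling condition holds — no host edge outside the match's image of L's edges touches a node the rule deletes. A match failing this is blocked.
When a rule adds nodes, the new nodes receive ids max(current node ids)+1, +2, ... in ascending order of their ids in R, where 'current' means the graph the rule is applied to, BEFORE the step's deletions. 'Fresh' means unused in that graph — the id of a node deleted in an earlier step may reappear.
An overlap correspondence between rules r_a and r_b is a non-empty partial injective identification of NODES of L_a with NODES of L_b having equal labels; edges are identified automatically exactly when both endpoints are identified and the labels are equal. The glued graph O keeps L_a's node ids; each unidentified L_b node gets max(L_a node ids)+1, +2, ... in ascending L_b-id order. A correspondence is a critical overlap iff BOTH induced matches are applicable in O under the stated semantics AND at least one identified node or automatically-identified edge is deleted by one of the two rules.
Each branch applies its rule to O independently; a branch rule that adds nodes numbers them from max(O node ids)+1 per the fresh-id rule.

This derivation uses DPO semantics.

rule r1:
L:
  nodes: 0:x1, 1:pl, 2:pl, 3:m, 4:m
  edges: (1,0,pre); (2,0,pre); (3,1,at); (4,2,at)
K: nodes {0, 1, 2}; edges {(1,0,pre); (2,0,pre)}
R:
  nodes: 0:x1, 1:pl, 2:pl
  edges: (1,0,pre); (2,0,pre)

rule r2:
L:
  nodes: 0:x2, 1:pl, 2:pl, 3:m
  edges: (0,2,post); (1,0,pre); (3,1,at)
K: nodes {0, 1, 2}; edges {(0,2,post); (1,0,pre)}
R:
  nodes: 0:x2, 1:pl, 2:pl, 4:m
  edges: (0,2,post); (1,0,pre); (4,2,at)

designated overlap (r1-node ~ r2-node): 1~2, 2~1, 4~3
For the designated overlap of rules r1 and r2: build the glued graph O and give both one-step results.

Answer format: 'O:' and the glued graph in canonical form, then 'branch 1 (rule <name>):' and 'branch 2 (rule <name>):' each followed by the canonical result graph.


O:
nodes: 0:x1, 1:pl, 2:pl, 3:m, 4:m, 5:x2
edges: (1,0,pre); (2,0,pre); (2,5,pre); (3,1,at); (4,2,at); (5,1,post)
branch 1 (rule r1):
nodes: 0:x1, 1:pl, 2:pl, 5:x2
edges: (1,0,pre); (2,0,pre); (2,5,pre); (5,1,post)
branch 2 (rule r2):
nodes: 0:x1, 1:pl, 2:pl, 3:m, 5:x2, 6:m
edges: (1,0,pre); (2,0,pre); (2,5,pre); (3,1,at); (5,1,post); (6,1,at)


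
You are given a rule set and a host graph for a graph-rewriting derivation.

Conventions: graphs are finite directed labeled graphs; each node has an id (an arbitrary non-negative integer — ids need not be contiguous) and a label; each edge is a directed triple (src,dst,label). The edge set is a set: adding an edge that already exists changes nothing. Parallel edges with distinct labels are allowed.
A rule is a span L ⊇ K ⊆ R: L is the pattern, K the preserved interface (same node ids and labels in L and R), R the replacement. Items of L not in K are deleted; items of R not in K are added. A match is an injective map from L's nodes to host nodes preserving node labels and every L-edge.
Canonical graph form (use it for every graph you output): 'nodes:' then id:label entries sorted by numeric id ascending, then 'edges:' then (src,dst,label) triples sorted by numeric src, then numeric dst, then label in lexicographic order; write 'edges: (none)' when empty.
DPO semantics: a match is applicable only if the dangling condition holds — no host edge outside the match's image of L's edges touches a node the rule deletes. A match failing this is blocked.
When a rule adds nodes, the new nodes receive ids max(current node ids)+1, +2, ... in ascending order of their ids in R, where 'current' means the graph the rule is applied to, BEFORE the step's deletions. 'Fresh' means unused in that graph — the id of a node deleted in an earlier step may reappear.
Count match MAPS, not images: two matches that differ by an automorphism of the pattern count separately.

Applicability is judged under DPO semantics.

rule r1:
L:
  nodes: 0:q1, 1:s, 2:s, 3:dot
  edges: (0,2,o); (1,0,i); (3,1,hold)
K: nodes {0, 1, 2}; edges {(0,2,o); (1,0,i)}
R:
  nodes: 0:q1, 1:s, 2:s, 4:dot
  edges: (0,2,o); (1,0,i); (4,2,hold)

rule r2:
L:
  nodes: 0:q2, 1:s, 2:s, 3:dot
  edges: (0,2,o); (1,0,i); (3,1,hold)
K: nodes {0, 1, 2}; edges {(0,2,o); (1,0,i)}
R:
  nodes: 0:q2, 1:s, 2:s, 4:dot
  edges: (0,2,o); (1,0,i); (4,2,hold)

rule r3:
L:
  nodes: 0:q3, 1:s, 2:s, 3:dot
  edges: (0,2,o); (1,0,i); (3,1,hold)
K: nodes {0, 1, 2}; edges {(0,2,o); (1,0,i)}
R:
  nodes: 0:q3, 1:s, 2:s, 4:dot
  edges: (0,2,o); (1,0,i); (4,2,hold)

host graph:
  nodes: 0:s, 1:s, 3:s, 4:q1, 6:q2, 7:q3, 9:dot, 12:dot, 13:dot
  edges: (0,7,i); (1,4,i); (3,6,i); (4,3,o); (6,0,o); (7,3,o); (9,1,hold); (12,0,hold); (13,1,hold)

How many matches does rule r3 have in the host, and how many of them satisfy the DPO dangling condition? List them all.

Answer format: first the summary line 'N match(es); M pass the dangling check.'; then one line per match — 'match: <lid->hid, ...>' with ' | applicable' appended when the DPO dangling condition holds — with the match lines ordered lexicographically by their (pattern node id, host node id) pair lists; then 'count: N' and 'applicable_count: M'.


1 match(es); 1 pass the dangling check.
match: 0->7, 1->0, 2->3, 3->12 | applicable
count: 1
applicable_count: 1


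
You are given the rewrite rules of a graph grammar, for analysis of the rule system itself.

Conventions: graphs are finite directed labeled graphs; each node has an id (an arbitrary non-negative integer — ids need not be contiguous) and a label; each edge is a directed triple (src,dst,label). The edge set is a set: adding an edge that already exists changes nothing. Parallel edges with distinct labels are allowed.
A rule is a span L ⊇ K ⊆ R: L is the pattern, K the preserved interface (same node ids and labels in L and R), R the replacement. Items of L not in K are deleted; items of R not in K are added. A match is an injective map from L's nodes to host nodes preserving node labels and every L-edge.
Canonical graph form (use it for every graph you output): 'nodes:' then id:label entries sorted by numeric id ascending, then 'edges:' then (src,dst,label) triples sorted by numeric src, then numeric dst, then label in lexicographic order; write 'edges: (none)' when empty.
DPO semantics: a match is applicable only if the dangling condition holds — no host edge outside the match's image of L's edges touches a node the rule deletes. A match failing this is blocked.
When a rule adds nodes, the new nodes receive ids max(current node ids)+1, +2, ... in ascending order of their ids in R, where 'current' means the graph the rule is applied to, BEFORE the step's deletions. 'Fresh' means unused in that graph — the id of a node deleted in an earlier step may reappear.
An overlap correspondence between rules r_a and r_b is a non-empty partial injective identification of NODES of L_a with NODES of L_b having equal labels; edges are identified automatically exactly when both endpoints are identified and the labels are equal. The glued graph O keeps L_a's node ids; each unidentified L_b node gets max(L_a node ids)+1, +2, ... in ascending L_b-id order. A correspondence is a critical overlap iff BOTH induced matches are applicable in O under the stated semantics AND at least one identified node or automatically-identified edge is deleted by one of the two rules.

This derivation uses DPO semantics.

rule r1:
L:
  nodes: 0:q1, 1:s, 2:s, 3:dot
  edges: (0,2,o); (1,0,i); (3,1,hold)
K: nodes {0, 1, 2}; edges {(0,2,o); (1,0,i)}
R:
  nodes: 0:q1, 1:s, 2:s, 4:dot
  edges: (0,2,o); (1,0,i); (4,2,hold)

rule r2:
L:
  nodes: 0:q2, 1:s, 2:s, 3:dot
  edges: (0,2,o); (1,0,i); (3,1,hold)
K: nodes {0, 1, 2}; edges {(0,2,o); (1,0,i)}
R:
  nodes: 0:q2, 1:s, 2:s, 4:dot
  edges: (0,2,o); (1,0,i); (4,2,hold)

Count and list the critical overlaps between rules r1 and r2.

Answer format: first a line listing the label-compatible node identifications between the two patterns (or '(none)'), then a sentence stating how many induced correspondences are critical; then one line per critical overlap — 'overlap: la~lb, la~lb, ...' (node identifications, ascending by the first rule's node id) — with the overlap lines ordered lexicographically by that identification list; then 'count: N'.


label-compatible node identifications between L(r1) and L(r2): 1~1, 1~2, 2~1, 2~2, 3~3
2 of the induced correspondences are critical overlaps of r1 and r2.
overlap: 1~1, 2~2, 3~3
overlap: 1~1, 3~3
count: 2


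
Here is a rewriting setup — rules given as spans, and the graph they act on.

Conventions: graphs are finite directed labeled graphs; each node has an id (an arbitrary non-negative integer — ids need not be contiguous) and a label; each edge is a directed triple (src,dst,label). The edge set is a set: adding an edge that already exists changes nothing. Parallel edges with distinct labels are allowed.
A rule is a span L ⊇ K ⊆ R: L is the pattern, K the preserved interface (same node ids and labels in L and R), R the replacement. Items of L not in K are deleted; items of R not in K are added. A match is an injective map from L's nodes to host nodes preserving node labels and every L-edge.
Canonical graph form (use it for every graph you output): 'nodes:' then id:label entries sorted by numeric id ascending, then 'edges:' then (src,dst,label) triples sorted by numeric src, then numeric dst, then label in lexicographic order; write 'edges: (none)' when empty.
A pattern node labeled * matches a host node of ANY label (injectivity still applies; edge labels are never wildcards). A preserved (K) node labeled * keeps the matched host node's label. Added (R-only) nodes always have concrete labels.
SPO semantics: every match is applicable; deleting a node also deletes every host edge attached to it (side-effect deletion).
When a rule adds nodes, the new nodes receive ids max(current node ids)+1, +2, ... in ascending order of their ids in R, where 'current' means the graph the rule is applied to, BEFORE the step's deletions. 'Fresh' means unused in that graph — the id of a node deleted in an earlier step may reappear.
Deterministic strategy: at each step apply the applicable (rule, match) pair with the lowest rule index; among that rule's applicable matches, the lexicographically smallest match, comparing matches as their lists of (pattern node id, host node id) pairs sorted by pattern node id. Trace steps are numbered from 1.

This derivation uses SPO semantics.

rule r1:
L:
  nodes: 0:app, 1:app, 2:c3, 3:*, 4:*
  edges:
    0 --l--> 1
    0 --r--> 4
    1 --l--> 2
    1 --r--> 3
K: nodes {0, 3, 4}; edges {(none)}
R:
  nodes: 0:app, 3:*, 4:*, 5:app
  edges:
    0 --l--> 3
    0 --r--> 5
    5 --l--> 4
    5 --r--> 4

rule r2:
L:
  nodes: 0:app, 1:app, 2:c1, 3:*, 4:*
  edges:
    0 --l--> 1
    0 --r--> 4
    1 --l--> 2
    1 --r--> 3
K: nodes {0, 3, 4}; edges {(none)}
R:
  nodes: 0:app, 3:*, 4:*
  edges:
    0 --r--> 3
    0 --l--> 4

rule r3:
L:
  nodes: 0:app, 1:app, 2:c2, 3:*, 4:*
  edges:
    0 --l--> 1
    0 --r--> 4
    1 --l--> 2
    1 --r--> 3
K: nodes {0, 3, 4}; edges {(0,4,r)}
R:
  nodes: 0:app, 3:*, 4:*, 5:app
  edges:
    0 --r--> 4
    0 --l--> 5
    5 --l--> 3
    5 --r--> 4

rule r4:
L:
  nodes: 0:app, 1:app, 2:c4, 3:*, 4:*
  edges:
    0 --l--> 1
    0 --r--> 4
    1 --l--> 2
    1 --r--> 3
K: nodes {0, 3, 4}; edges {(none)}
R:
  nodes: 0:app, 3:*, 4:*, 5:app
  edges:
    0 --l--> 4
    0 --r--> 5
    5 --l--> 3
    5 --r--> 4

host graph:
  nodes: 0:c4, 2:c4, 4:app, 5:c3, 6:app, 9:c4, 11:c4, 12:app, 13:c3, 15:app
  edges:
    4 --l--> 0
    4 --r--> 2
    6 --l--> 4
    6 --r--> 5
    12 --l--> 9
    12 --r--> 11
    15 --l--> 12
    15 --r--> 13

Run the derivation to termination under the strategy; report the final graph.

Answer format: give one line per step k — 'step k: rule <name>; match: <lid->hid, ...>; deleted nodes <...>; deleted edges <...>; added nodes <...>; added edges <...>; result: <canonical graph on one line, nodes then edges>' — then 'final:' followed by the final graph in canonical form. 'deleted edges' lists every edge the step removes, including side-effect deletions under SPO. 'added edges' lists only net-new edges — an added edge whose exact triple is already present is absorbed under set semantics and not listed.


step 1: rule r4; match: 0->6, 1->4, 2->0, 3->2, 4->5; deleted nodes 0, 4; deleted edges (4,0,l); (4,2,r); (6,4,l); (6,5,r); added nodes 16; added edges (6,5,l); (6,16,r); (16,2,l); (16,5,r); result: nodes: 2:c4, 5:c3, 6:app, 9:c4, 11:c4, 12:app, 13:c3, 15:app, 16:app edges: (6,5,l); (6,16,r); (12,9,l); (12,11,r); (15,12,l); (15,13,r); (16,2,l); (16,5,r)
step 2: rule r4; match: 0->15, 1->12, 2->9, 3->11, 4->13; deleted nodes 9, 12; deleted edges (12,9,l); (12,11,r); (15,12,l); (15,13,r); added nodes 17; added edges (15,13,l); (15,17,r); (17,11,l); (17,13,r); result: nodes: 2:c4, 5:c3, 6:app, 11:c4, 13:c3, 15:app, 16:app, 17:app edges: (6,5,l); (6,16,r); (15,13,l); (15,17,r); (16,2,l); (16,5,r); (17,11,l); (17,13,r)
final:
nodes: 2:c4, 5:c3, 6:app, 11:c4, 13:c3, 15:app, 16:app, 17:app
edges: (6,5,l); (6,16,r); (15,13,l); (15,17,r); (16,2,l); (16,5,r); (17,11,l); (17,13,r)


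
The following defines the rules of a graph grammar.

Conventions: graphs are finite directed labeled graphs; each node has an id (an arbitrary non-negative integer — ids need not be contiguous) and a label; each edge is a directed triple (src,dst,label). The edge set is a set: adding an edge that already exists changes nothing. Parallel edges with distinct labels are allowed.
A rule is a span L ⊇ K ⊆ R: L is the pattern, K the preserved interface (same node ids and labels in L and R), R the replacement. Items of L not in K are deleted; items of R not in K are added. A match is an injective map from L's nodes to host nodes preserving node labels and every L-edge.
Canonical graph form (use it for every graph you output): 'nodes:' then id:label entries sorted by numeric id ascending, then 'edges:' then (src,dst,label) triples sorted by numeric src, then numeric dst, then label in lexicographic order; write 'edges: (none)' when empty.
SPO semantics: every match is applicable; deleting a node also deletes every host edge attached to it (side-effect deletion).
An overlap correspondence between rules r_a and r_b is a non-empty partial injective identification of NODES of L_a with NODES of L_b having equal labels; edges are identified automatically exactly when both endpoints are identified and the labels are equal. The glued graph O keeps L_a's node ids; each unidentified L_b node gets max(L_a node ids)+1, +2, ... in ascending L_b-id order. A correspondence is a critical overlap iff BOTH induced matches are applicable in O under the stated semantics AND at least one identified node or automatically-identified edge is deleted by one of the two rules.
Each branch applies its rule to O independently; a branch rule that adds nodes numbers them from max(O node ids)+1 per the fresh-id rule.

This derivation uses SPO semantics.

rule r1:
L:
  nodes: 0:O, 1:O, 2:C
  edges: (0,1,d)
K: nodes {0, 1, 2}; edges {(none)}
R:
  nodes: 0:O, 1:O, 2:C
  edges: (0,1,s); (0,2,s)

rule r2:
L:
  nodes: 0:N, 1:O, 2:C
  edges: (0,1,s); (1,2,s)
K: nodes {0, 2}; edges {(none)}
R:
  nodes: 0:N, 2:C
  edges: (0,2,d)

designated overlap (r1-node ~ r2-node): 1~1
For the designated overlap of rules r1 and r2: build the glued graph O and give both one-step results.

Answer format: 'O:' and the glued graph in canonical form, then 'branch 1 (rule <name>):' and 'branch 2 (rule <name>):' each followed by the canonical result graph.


O:
nodes: 0:O, 1:O, 2:C, 3:N, 4:C
edges: (0,1,d); (1,4,s); (3,1,s)
branch 1 (rule r1):
nodes: 0:O, 1:O, 2:C, 3:N, 4:C
edges: (0,1,s); (0,2,s); (1,4,s); (3,1,s)
branch 2 (rule r2):
nodes: 0:O, 2:C, 3:N, 4:C
edges: (3,4,d)


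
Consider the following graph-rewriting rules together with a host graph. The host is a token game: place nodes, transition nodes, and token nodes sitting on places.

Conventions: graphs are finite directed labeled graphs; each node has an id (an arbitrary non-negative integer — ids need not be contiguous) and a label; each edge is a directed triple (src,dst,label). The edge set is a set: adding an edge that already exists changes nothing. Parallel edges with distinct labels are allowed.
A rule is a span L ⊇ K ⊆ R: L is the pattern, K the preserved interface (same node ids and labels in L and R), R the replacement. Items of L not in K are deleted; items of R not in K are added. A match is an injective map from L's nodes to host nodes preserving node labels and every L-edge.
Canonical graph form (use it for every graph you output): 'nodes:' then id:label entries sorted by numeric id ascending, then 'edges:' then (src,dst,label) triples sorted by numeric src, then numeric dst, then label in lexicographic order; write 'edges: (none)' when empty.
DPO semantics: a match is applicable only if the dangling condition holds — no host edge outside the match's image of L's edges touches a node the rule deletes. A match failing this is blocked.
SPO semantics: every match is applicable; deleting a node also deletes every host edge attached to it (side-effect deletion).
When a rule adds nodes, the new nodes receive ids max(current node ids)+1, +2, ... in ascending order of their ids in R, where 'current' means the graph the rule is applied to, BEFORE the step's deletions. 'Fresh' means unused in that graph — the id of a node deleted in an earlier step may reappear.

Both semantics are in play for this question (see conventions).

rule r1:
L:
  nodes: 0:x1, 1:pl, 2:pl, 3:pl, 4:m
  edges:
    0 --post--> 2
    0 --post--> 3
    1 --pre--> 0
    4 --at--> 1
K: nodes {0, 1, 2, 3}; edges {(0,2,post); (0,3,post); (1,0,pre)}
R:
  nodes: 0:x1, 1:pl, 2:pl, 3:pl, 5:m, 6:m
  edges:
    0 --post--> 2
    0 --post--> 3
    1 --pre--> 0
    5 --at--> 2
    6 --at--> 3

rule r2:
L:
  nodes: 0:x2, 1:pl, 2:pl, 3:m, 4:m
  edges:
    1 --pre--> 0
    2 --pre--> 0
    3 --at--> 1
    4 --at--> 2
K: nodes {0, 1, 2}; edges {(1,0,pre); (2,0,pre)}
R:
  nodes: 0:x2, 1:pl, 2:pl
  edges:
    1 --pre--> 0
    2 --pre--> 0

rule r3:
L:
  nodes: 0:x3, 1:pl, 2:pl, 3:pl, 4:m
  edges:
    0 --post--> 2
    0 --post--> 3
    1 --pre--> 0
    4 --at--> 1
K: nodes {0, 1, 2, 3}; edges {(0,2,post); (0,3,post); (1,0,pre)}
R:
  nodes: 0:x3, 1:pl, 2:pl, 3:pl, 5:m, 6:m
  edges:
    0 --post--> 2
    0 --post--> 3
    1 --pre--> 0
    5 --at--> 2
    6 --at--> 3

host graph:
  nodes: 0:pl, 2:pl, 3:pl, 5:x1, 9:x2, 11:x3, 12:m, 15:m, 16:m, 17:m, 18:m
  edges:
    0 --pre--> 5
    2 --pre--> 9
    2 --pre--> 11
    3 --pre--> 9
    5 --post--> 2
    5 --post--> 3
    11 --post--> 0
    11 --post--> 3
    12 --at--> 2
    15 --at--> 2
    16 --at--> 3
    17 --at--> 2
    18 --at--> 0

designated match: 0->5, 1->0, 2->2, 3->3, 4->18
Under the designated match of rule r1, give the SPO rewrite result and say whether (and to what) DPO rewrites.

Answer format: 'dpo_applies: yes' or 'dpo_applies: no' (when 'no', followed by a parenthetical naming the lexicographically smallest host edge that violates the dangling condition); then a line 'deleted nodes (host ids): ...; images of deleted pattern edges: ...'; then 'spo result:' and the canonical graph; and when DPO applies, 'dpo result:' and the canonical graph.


dpo_applies: yes
deleted nodes (host ids): 18; images of deleted pattern edges: (18,0,at)
spo result:
nodes: 0:pl, 2:pl, 3:pl, 5:x1, 9:x2, 11:x3, 12:m, 15:m, 16:m, 17:m, 19:m, 20:m
edges: (0,5,pre); (2,9,pre); (2,11,pre); (3,9,pre); (5,2,post); (5,3,post); (11,0,post); (11,3,post); (12,2,at); (15,2,at); (16,3,at); (17,2,at); (19,2,at); (20,3,at)
dpo result:
nodes: 0:pl, 2:pl, 3:pl, 5:x1, 9:x2, 11:x3, 12:m, 15:m, 16:m, 17:m, 19:m, 20:m
edges: (0,5,pre); (2,9,pre); (2,11,pre); (3,9,pre); (5,2,post); (5,3,post); (11,0,post); (11,3,post); (12,2,at); (15,2,at); (16,3,at); (17,2,at); (19,2,at); (20,3,at)


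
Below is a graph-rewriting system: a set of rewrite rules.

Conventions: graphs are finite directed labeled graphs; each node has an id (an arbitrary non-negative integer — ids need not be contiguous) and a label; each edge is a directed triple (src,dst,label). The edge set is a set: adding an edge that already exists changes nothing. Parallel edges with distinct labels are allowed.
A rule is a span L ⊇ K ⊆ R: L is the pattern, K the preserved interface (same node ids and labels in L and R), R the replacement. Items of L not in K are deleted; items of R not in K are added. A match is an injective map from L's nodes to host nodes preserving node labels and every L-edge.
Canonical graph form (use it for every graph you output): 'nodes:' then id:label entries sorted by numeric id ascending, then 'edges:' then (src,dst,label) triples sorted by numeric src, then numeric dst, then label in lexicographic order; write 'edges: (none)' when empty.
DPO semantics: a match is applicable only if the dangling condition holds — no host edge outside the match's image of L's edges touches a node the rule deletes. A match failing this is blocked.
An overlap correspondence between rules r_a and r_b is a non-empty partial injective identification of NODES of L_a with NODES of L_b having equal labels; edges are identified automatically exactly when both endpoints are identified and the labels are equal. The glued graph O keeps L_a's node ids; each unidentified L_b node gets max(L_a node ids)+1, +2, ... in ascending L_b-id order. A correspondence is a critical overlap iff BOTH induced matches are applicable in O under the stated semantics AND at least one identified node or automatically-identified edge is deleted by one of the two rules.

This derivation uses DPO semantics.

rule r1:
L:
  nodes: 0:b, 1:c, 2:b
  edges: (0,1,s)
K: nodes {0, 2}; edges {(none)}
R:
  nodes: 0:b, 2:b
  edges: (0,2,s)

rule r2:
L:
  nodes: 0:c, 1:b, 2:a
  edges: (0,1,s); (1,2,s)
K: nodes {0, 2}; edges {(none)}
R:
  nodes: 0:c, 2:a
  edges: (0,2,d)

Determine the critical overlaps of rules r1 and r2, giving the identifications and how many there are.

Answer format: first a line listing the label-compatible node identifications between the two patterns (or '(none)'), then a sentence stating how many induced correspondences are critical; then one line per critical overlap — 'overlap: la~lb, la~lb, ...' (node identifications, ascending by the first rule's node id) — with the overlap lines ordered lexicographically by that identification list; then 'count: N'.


label-compatible node identifications between L(r1) and L(r2): 0~1, 1~0, 2~1
1 of the induced correspondences is a critical overlap of r1 and r2.
overlap: 2~1
count: 1


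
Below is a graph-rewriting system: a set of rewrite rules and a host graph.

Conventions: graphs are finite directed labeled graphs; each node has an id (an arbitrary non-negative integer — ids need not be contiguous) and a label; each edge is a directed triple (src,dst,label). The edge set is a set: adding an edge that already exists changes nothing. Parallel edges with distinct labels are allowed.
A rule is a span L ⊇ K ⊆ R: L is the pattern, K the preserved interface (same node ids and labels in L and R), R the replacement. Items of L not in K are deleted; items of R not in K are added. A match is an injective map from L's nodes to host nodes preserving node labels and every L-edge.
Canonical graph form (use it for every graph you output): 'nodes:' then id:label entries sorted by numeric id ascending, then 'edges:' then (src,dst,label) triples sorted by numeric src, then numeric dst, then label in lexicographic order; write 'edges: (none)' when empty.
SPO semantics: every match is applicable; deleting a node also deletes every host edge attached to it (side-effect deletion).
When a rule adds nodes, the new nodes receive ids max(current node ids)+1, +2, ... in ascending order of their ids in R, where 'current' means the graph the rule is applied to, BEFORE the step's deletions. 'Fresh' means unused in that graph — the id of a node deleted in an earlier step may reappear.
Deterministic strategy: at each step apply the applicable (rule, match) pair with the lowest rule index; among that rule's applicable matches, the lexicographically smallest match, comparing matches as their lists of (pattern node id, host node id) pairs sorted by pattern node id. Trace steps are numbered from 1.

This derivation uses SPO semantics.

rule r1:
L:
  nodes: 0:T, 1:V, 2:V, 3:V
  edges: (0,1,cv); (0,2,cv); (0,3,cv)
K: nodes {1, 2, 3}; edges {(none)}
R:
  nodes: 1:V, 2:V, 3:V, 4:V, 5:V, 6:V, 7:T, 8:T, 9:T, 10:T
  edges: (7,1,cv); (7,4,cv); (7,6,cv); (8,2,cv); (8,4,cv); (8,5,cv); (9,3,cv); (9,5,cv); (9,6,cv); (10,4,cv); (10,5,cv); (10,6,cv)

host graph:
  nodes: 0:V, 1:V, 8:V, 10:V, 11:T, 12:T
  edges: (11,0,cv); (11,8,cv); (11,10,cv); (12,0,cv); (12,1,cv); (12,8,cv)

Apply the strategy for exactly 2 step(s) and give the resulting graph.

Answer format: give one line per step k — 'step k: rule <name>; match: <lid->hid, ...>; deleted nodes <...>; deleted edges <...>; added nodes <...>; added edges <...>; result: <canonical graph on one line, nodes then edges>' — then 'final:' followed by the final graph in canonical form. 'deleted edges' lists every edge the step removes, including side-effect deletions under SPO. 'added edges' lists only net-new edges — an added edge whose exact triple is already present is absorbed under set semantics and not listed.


step 1: rule r1; match: 0->11, 1->0, 2->8, 3->10; deleted nodes 11; deleted edges (11,0,cv); (11,8,cv); (11,10,cv); added nodes 13, 14, 15, 16, 17, 18, 19; added edges (16,0,cv); (16,13,cv); (16,15,cv); (17,8,cv); (17,13,cv); (17,14,cv); (18,10,cv); (18,14,cv); (18,15,cv); (19,13,cv); (19,14,cv); (19,15,cv); result: nodes: 0:V, 1:V, 8:V, 10:V, 12:T, 13:V, 14:V, 15:V, 16:T, 17:T, 18:T, 19:T edges: (12,0,cv); (12,1,cv); (12,8,cv); (16,0,cv); (16,13,cv); (16,15,cv); (17,8,cv); (17,13,cv); (17,14,cv); (18,10,cv); (18,14,cv); (18,15,cv); (19,13,cv); (19,14,cv); (19,15,cv)
step 2: rule r1; match: 0->12, 1->0, 2->1, 3->8; deleted nodes 12; deleted edges (12,0,cv); (12,1,cv); (12,8,cv); added nodes 20, 21, 22, 23, 24, 25, 26; added edges (23,0,cv); (23,20,cv); (23,22,cv); (24,1,cv); (24,20,cv); (24,21,cv); (25,8,cv); (25,21,cv); (25,22,cv); (26,20,cv); (26,21,cv); (26,22,cv); result: nodes: 0:V, 1:V, 8:V, 10:V, 13:V, 14:V, 15:V, 16:T, 17:T, 18:T, 19:T, 20:V, 21:V, 22:V, 23:T, 24:T, 25:T, 26:T edges: (16,0,cv); (16,13,cv); (16,15,cv); (17,8,cv); (17,13,cv); (17,14,cv); (18,10,cv); (18,14,cv); (18,15,cv); (19,13,cv); (19,14,cv); (19,15,cv); (23,0,cv); (23,20,cv); (23,22,cv); (24,1,cv); (24,20,cv); (24,21,cv); (25,8,cv); (25,21,cv); (25,22,cv); (26,20,cv); (26,21,cv); (26,22,cv)
final:
nodes: 0:V, 1:V, 8:V, 10:V, 13:V, 14:V, 15:V, 16:T, 17:T, 18:T, 19:T, 20:V, 21:V, 22:V, 23:T, 24:T, 25:T, 26:T
edges: (16,0,cv); (16,13,cv); (16,15,cv); (17,8,cv); (17,13,cv); (17,14,cv); (18,10,cv); (18,14,cv); (18,15,cv); (19,13,cv); (19,14,cv); (19,15,cv); (23,0,cv); (23,20,cv); (23,22,cv); (24,1,cv); (24,20,cv); (24,21,cv); (25,8,cv); (25,21,cv); (25,22,cv); (26,20,cv); (26,21,cv); (26,22,cv)
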